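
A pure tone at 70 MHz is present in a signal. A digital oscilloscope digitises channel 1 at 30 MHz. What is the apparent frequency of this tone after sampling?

10 MHz

70 MHz mod fs = 10 MHz.
10 MHz ≤ fs/2 = 15 MHz, appears at 10 MHz.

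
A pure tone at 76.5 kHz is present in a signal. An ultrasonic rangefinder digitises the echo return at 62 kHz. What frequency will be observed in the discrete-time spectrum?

14.5 kHz

76.5 kHz mod fs = 14.5 kHz.
14.5 kHz ≤ fs/2 = 31 kHz, appears at 14.5 kHz.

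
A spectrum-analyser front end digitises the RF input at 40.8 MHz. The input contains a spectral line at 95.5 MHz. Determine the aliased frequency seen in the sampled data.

95.5 MHz mod fs = 13.9 MHz.
13.9 MHz ≤ fs/2 = 20.4 MHz, appears at 13.9 MHz.

13.9 MHz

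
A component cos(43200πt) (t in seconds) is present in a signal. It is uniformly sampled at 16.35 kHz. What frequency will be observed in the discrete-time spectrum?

5.25 kHz

ω = 43200π rad/s → f = ω/(2π) = 21600 Hz = 21.6 kHz.
21.6 kHz mod fs = 5.25 kHz.
5.25 kHz ≤ fs/2 = 8.175 kHz, appears at 5.25 kHz.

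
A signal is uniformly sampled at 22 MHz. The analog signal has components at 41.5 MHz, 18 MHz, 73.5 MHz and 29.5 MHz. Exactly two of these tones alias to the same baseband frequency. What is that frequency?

fs/2 = 11 MHz.
41.5 MHz mod fs = 19.5 MHz.
19.5 MHz > fs/2 = 11 MHz, folds to fs − 19.5 MHz = 2.5 MHz.
18 MHz > fs/2 = 11 MHz, folds to fs − 18 MHz = 4 MHz.
73.5 MHz mod fs = 7.5 MHz.
7.5 MHz ≤ fs/2 = 11 MHz, appears at 7.5 MHz.
29.5 MHz mod fs = 7.5 MHz.
7.5 MHz ≤ fs/2 = 11 MHz, appears at 7.5 MHz.
29.5 MHz and 73.5 MHz both map to 7.5 MHz.

7.5 MHz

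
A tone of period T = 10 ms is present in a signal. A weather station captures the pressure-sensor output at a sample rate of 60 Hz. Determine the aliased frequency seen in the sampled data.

T = 10 ms → f = 1/T = 100 Hz.
100 Hz mod fs = 40 Hz.
40 Hz > fs/2 = 30 Hz, folds to fs − 40 Hz = 20 Hz.

20 Hz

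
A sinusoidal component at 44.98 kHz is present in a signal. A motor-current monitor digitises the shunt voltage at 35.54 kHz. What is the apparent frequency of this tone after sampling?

44.98 kHz mod fs = 9.44 kHz.
9.44 kHz ≤ fs/2 = 17.77 kHz, appears at 9.44 kHz.

9.44 kHz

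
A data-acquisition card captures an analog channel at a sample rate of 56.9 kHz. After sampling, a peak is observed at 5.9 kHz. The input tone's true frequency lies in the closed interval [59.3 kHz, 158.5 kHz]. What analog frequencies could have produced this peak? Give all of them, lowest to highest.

62.8 kHz, 107.9 kHz, 119.7 kHz

Frequencies that alias to 5.9 kHz are k·fs ± 5.9 kHz for integer k ≥ 0.
k=0: 5.9 kHz.
k=1: 51 kHz, 62.8 kHz.
k=2: 107.9 kHz, 119.7 kHz.
k=3: 164.8 kHz, 176.6 kHz.
Within [59.3 kHz, 158.5 kHz]: 62.8 kHz, 107.9 kHz, 119.7 kHz.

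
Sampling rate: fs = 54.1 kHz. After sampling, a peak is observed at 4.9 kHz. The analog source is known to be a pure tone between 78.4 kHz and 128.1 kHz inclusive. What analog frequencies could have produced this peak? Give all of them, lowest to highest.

Frequencies that alias to 4.9 kHz are k·fs ± 4.9 kHz for integer k ≥ 0.
k=0: 4.9 kHz.
k=1: 49.2 kHz, 59 kHz.
k=2: 103.3 kHz, 113.1 kHz.
k=3: 157.4 kHz, 167.2 kHz.
Within [78.4 kHz, 128.1 kHz]: 103.3 kHz, 113.1 kHz.

103.3 kHz, 113.1 kHz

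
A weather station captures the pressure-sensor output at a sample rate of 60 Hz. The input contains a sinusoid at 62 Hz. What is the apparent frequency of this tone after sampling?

62 Hz mod fs = 2 Hz.
2 Hz ≤ fs/2 = 30 Hz, appears at 2 Hz.

2 Hz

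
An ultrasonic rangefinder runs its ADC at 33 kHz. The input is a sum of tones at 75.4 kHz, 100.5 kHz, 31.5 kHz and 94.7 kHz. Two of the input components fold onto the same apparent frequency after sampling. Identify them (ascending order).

fs/2 = 16.5 kHz.
75.4 kHz mod fs = 9.4 kHz.
9.4 kHz ≤ fs/2 = 16.5 kHz, appears at 9.4 kHz.
100.5 kHz mod fs = 1.5 kHz.
1.5 kHz ≤ fs/2 = 16.5 kHz, appears at 1.5 kHz.
31.5 kHz > fs/2 = 16.5 kHz, folds to fs − 31.5 kHz = 1.5 kHz.
94.7 kHz mod fs = 28.7 kHz.
28.7 kHz > fs/2 = 16.5 kHz, folds to fs − 28.7 kHz = 4.3 kHz.
31.5 kHz and 100.5 kHz both map to 1.5 kHz.

31.5 kHz, 100.5 kHz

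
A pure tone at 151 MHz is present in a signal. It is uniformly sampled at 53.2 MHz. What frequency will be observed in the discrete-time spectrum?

151 MHz mod fs = 44.6 MHz.
44.6 MHz > fs/2 = 26.6 MHz, folds to fs − 44.6 MHz = 8.6 MHz.

8.6 MHz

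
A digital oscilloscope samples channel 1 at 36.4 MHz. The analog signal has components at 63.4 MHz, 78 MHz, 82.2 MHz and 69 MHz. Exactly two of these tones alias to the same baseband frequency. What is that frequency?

9.4 MHz

fs/2 = 18.2 MHz.
63.4 MHz mod fs = 27 MHz.
27 MHz > fs/2 = 18.2 MHz, folds to fs − 27 MHz = 9.4 MHz.
78 MHz mod fs = 5.2 MHz.
5.2 MHz ≤ fs/2 = 18.2 MHz, appears at 5.2 MHz.
82.2 MHz mod fs = 9.4 MHz.
9.4 MHz ≤ fs/2 = 18.2 MHz, appears at 9.4 MHz.
69 MHz mod fs = 32.6 MHz.
32.6 MHz > fs/2 = 18.2 MHz, folds to fs − 32.6 MHz = 3.8 MHz.
63.4 MHz and 82.2 MHz both map to 9.4 MHz.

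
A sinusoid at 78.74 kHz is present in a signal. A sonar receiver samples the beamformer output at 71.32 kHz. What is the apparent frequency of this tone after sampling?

7.42 kHz

78.74 kHz mod fs = 7.42 kHz.
7.42 kHz ≤ fs/2 = 35.66 kHz, appears at 7.42 kHz.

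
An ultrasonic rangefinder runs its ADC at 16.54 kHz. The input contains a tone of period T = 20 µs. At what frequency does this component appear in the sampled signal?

0.38 kHz

T = 20 µs → f = 1/T = 50 kHz.
50 kHz mod fs = 0.38 kHz.
0.38 kHz ≤ fs/2 = 8.27 kHz, appears at 0.38 kHz.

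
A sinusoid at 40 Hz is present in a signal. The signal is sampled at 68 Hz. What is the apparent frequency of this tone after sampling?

28 Hz

40 Hz > fs/2 = 34 Hz, folds to fs − 40 Hz = 28 Hz.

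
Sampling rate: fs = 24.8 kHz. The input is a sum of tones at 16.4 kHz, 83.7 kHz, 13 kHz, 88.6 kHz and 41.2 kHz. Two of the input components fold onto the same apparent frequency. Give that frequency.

fs/2 = 12.4 kHz.
16.4 kHz > fs/2 = 12.4 kHz, folds to fs − 16.4 kHz = 8.4 kHz.
83.7 kHz mod fs = 9.3 kHz.
9.3 kHz ≤ fs/2 = 12.4 kHz, appears at 9.3 kHz.
13 kHz > fs/2 = 12.4 kHz, folds to fs − 13 kHz = 11.8 kHz.
88.6 kHz mod fs = 14.2 kHz.
14.2 kHz > fs/2 = 12.4 kHz, folds to fs − 14.2 kHz = 10.6 kHz.
41.2 kHz mod fs = 16.4 kHz.
16.4 kHz > fs/2 = 12.4 kHz, folds to fs − 16.4 kHz = 8.4 kHz.
16.4 kHz and 41.2 kHz both map to 8.4 kHz.

8.4 kHz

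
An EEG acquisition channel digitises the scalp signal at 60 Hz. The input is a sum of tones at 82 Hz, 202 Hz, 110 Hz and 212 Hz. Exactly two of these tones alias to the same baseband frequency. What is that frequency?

22 Hz

fs/2 = 30 Hz.
82 Hz mod fs = 22 Hz.
22 Hz ≤ fs/2 = 30 Hz, appears at 22 Hz.
202 Hz mod fs = 22 Hz.
22 Hz ≤ fs/2 = 30 Hz, appears at 22 Hz.
110 Hz mod fs = 50 Hz.
50 Hz > fs/2 = 30 Hz, folds to fs − 50 Hz = 10 Hz.
212 Hz mod fs = 32 Hz.
32 Hz > fs/2 = 30 Hz, folds to fs − 32 Hz = 28 Hz.
82 Hz and 202 Hz both map to 22 Hz.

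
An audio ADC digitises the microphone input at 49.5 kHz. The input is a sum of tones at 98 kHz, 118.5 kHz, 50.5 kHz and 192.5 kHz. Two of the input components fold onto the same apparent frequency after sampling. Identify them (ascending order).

50.5 kHz, 98 kHz

fs/2 = 24.75 kHz.
98 kHz mod fs = 48.5 kHz.
48.5 kHz > fs/2 = 24.75 kHz, folds to fs − 48.5 kHz = 1 kHz.
118.5 kHz mod fs = 19.5 kHz.
19.5 kHz ≤ fs/2 = 24.75 kHz, appears at 19.5 kHz.
50.5 kHz mod fs = 1 kHz.
1 kHz ≤ fs/2 = 24.75 kHz, appears at 1 kHz.
192.5 kHz mod fs = 44 kHz.
44 kHz > fs/2 = 24.75 kHz, folds to fs − 44 kHz = 5.5 kHz.
50.5 kHz and 98 kHz both map to 1 kHz.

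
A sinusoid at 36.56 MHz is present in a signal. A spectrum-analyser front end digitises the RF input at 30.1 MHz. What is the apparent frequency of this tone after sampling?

6.46 MHz

36.56 MHz mod fs = 6.46 MHz.
6.46 MHz ≤ fs/2 = 15.05 MHz, appears at 6.46 MHz.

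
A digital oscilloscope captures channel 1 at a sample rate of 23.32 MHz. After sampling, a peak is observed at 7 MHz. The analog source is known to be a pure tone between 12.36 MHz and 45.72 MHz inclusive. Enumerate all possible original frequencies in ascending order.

16.32 MHz, 30.32 MHz, 39.64 MHz

Frequencies that alias to 7 MHz are k·fs ± 7 MHz for integer k ≥ 0.
k=0: 7 MHz.
k=1: 16.32 MHz, 30.32 MHz.
k=2: 39.64 MHz, 53.64 MHz.
k=3: 62.96 MHz, 76.96 MHz.
Within [12.36 MHz, 45.72 MHz]: 16.32 MHz, 30.32 MHz, 39.64 MHz.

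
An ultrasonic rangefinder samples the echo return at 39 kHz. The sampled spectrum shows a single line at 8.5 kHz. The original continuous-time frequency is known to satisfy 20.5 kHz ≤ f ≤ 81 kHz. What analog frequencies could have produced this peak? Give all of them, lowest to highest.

30.5 kHz, 47.5 kHz, 69.5 kHz

Frequencies that alias to 8.5 kHz are k·fs ± 8.5 kHz for integer k ≥ 0.
k=0: 8.5 kHz.
k=1: 30.5 kHz, 47.5 kHz.
k=2: 69.5 kHz, 86.5 kHz.
k=3: 108.5 kHz, 125.5 kHz.
Within [20.5 kHz, 81 kHz]: 30.5 kHz, 47.5 kHz, 69.5 kHz.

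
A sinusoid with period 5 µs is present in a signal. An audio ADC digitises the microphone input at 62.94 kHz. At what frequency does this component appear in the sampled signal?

T = 5 µs → f = 1/T = 200 kHz.
200 kHz mod fs = 11.18 kHz.
11.18 kHz ≤ fs/2 = 31.47 kHz, appears at 11.18 kHz.

11.18 kHz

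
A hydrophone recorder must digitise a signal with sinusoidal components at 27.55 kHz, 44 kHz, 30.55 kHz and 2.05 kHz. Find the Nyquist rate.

88 kHz

Highest-frequency component: 44 kHz.
Nyquist rate = 2 × 44 kHz = 88 kHz.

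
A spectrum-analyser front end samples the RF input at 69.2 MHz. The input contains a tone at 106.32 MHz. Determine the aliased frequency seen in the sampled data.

32.08 MHz

106.32 MHz mod fs = 37.12 MHz.
37.12 MHz > fs/2 = 34.6 MHz, folds to fs − 37.12 MHz = 32.08 MHz.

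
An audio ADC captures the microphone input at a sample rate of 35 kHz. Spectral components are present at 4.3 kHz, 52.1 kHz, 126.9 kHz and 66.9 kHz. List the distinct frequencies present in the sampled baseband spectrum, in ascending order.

fs/2 = 17.5 kHz.
4.3 kHz ≤ fs/2 = 17.5 kHz, passes unchanged.
52.1 kHz mod fs = 17.1 kHz.
17.1 kHz ≤ fs/2 = 17.5 kHz, appears at 17.1 kHz.
126.9 kHz mod fs = 21.9 kHz.
21.9 kHz > fs/2 = 17.5 kHz, folds to fs − 21.9 kHz = 13.1 kHz.
66.9 kHz mod fs = 31.9 kHz.
31.9 kHz > fs/2 = 17.5 kHz, folds to fs − 31.9 kHz = 3.1 kHz.
Distinct values: {3.1 kHz, 4.3 kHz, 13.1 kHz, 17.1 kHz}.

3.1 kHz, 4.3 kHz, 13.1 kHz, 17.1 kHz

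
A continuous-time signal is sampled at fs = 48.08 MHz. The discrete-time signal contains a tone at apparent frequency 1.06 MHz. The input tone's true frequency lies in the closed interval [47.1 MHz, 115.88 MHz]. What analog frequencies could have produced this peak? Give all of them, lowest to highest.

49.14 MHz, 95.1 MHz, 97.22 MHz

Frequencies that alias to 1.06 MHz are k·fs ± 1.06 MHz for integer k ≥ 0.
k=0: 1.06 MHz.
k=1: 47.02 MHz, 49.14 MHz.
k=2: 95.1 MHz, 97.22 MHz.
k=3: 143.18 MHz, 145.3 MHz.
Within [47.1 MHz, 115.88 MHz]: 49.14 MHz, 95.1 MHz, 97.22 MHz.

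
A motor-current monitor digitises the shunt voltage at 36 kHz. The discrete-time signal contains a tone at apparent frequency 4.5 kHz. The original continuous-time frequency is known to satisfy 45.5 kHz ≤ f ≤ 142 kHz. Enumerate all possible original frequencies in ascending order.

Frequencies that alias to 4.5 kHz are k·fs ± 4.5 kHz for integer k ≥ 0.
k=0: 4.5 kHz.
k=1: 31.5 kHz, 40.5 kHz.
k=2: 67.5 kHz, 76.5 kHz.
k=3: 103.5 kHz, 112.5 kHz.
k=4: 139.5 kHz, 148.5 kHz.
k=5: 175.5 kHz, 184.5 kHz.
Within [45.5 kHz, 142 kHz]: 67.5 kHz, 76.5 kHz, 103.5 kHz, 112.5 kHz, 139.5 kHz.

67.5 kHz, 76.5 kHz, 103.5 kHz, 112.5 kHz, 139.5 kHz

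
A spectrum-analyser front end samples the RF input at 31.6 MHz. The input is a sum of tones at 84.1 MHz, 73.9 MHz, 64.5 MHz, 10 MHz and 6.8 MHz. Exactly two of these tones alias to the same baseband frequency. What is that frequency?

fs/2 = 15.8 MHz.
84.1 MHz mod fs = 20.9 MHz.
20.9 MHz > fs/2 = 15.8 MHz, folds to fs − 20.9 MHz = 10.7 MHz.
73.9 MHz mod fs = 10.7 MHz.
10.7 MHz ≤ fs/2 = 15.8 MHz, appears at 10.7 MHz.
64.5 MHz mod fs = 1.3 MHz.
1.3 MHz ≤ fs/2 = 15.8 MHz, appears at 1.3 MHz.
10 MHz ≤ fs/2 = 15.8 MHz, passes unchanged.
6.8 MHz ≤ fs/2 = 15.8 MHz, passes unchanged.
73.9 MHz and 84.1 MHz both map to 10.7 MHz.

10.7 MHz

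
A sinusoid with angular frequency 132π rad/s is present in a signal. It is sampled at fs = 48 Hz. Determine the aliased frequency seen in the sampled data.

18 Hz

ω = 132π rad/s → f = ω/(2π) = 66 Hz.
66 Hz mod fs = 18 Hz.
18 Hz ≤ fs/2 = 24 Hz, appears at 18 Hz.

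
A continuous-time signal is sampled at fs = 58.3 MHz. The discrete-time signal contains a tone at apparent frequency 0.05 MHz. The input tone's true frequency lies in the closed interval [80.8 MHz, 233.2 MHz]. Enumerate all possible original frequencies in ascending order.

116.55 MHz, 116.65 MHz, 174.85 MHz, 174.95 MHz, 233.15 MHz

Frequencies that alias to 0.05 MHz are k·fs ± 0.05 MHz for integer k ≥ 0.
k=0: 0.05 MHz.
k=1: 58.25 MHz, 58.35 MHz.
k=2: 116.55 MHz, 116.65 MHz.
k=3: 174.85 MHz, 174.95 MHz.
k=4: 233.15 MHz, 233.25 MHz.
k=5: 291.45 MHz, 291.55 MHz.
Within [80.8 MHz, 233.2 MHz]: 116.55 MHz, 116.65 MHz, 174.85 MHz, 174.95 MHz, 233.15 MHz.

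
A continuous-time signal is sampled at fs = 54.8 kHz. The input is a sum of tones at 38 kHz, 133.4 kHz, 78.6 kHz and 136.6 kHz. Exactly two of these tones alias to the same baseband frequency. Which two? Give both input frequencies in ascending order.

78.6 kHz, 133.4 kHz

fs/2 = 27.4 kHz.
38 kHz > fs/2 = 27.4 kHz, folds to fs − 38 kHz = 16.8 kHz.
133.4 kHz mod fs = 23.8 kHz.
23.8 kHz ≤ fs/2 = 27.4 kHz, appears at 23.8 kHz.
78.6 kHz mod fs = 23.8 kHz.
23.8 kHz ≤ fs/2 = 27.4 kHz, appears at 23.8 kHz.
136.6 kHz mod fs = 27 kHz.
27 kHz ≤ fs/2 = 27.4 kHz, appears at 27 kHz.
78.6 kHz and 133.4 kHz both map to 23.8 kHz.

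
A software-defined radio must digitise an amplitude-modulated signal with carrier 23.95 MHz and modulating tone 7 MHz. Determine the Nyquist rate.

AM sidebands sit at fc ± fm = 16.95 MHz and 30.95 MHz.
Highest-frequency component: 30.95 MHz.
Nyquist rate = 2 × 30.95 MHz = 61.9 MHz.

61.9 MHz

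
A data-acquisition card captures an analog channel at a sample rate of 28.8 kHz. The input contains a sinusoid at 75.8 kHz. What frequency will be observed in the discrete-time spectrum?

75.8 kHz mod fs = 18.2 kHz.
18.2 kHz > fs/2 = 14.4 kHz, folds to fs − 18.2 kHz = 10.6 kHz.

10.6 kHz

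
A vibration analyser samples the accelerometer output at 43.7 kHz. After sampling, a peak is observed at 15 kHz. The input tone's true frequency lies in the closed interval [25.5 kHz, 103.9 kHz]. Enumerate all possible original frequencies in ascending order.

28.7 kHz, 58.7 kHz, 72.4 kHz, 102.4 kHz

Frequencies that alias to 15 kHz are k·fs ± 15 kHz for integer k ≥ 0.
k=0: 15 kHz.
k=1: 28.7 kHz, 58.7 kHz.
k=2: 72.4 kHz, 102.4 kHz.
k=3: 116.1 kHz, 146.1 kHz.
Within [25.5 kHz, 103.9 kHz]: 28.7 kHz, 58.7 kHz, 72.4 kHz, 102.4 kHz.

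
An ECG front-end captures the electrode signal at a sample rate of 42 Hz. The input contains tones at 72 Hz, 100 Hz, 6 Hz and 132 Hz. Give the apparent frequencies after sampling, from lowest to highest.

fs/2 = 21 Hz.
72 Hz mod fs = 30 Hz.
30 Hz > fs/2 = 21 Hz, folds to fs − 30 Hz = 12 Hz.
100 Hz mod fs = 16 Hz.
16 Hz ≤ fs/2 = 21 Hz, appears at 16 Hz.
6 Hz ≤ fs/2 = 21 Hz, passes unchanged.
132 Hz mod fs = 6 Hz.
6 Hz ≤ fs/2 = 21 Hz, appears at 6 Hz.
Distinct values: {6 Hz, 12 Hz, 16 Hz}.

6 Hz, 12 Hz, 16 Hz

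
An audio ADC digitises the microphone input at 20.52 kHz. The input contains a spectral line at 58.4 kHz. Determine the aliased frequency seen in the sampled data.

58.4 kHz mod fs = 17.36 kHz.
17.36 kHz > fs/2 = 10.26 kHz, folds to fs − 17.36 kHz = 3.16 kHz.

3.16 kHz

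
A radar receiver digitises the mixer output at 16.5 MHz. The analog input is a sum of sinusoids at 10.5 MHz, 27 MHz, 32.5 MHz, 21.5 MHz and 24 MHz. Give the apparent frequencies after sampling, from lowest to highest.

fs/2 = 8.25 MHz.
10.5 MHz > fs/2 = 8.25 MHz, folds to fs − 10.5 MHz = 6 MHz.
27 MHz mod fs = 10.5 MHz.
10.5 MHz > fs/2 = 8.25 MHz, folds to fs − 10.5 MHz = 6 MHz.
32.5 MHz mod fs = 16 MHz.
16 MHz > fs/2 = 8.25 MHz, folds to fs − 16 MHz = 0.5 MHz.
21.5 MHz mod fs = 5 MHz.
5 MHz ≤ fs/2 = 8.25 MHz, appears at 5 MHz.
24 MHz mod fs = 7.5 MHz.
7.5 MHz ≤ fs/2 = 8.25 MHz, appears at 7.5 MHz.
Distinct values: {0.5 MHz, 5 MHz, 6 MHz, 7.5 MHz}.

0.5 MHz, 5 MHz, 6 MHz, 7.5 MHz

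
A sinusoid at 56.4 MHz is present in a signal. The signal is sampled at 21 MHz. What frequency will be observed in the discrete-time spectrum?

56.4 MHz mod fs = 14.4 MHz.
14.4 MHz > fs/2 = 10.5 MHz, folds to fs − 14.4 MHz = 6.6 MHz.

6.6 MHz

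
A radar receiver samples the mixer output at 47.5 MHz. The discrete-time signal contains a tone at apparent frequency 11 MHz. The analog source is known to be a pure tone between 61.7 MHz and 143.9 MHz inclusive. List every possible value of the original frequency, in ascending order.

84 MHz, 106 MHz, 131.5 MHz

Frequencies that alias to 11 MHz are k·fs ± 11 MHz for integer k ≥ 0.
k=0: 11 MHz.
k=1: 36.5 MHz, 58.5 MHz.
k=2: 84 MHz, 106 MHz.
k=3: 131.5 MHz, 153.5 MHz.
k=4: 179 MHz, 201 MHz.
Within [61.7 MHz, 143.9 MHz]: 84 MHz, 106 MHz, 131.5 MHz.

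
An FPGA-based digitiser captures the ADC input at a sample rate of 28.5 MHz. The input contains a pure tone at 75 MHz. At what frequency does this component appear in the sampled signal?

10.5 MHz

75 MHz mod fs = 18 MHz.
18 MHz > fs/2 = 14.25 MHz, folds to fs − 18 MHz = 10.5 MHz.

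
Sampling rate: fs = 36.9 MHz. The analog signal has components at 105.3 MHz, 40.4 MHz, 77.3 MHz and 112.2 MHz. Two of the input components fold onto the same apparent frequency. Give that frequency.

fs/2 = 18.45 MHz.
105.3 MHz mod fs = 31.5 MHz.
31.5 MHz > fs/2 = 18.45 MHz, folds to fs − 31.5 MHz = 5.4 MHz.
40.4 MHz mod fs = 3.5 MHz.
3.5 MHz ≤ fs/2 = 18.45 MHz, appears at 3.5 MHz.
77.3 MHz mod fs = 3.5 MHz.
3.5 MHz ≤ fs/2 = 18.45 MHz, appears at 3.5 MHz.
112.2 MHz mod fs = 1.5 MHz.
1.5 MHz ≤ fs/2 = 18.45 MHz, appears at 1.5 MHz.
40.4 MHz and 77.3 MHz both map to 3.5 MHz.

3.5 MHz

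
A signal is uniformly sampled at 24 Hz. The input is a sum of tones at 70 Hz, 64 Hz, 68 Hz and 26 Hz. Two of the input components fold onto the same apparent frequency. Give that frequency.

2 Hz

fs/2 = 12 Hz.
70 Hz mod fs = 22 Hz.
22 Hz > fs/2 = 12 Hz, folds to fs − 22 Hz = 2 Hz.
64 Hz mod fs = 16 Hz.
16 Hz > fs/2 = 12 Hz, folds to fs − 16 Hz = 8 Hz.
68 Hz mod fs = 20 Hz.
20 Hz > fs/2 = 12 Hz, folds to fs − 20 Hz = 4 Hz.
26 Hz mod fs = 2 Hz.
2 Hz ≤ fs/2 = 12 Hz, appears at 2 Hz.
26 Hz and 70 Hz both map to 2 Hz.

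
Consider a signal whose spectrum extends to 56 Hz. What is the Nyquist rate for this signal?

Nyquist rate = 2 × 56 Hz = 112 Hz.

112 Hz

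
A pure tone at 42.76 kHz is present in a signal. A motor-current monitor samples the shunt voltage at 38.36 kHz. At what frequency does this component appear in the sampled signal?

4.4 kHz

42.76 kHz mod fs = 4.4 kHz.
4.4 kHz ≤ fs/2 = 19.18 kHz, appears at 4.4 kHz.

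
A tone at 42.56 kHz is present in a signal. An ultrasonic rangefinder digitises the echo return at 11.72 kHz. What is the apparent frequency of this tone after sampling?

42.56 kHz mod fs = 7.4 kHz.
7.4 kHz > fs/2 = 5.86 kHz, folds to fs − 7.4 kHz = 4.32 kHz.

4.32 kHz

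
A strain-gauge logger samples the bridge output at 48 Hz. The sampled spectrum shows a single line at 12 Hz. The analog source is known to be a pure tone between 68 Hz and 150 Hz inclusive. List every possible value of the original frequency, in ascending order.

Frequencies that alias to 12 Hz are k·fs ± 12 Hz for integer k ≥ 0.
k=0: 12 Hz.
k=1: 36 Hz, 60 Hz.
k=2: 84 Hz, 108 Hz.
k=3: 132 Hz, 156 Hz.
k=4: 180 Hz, 204 Hz.
Within [68 Hz, 150 Hz]: 84 Hz, 108 Hz, 132 Hz.

84 Hz, 108 Hz, 132 Hz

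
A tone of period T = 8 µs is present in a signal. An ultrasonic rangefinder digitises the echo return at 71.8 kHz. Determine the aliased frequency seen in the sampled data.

T = 8 µs → f = 1/T = 125 kHz.
125 kHz mod fs = 53.2 kHz.
53.2 kHz > fs/2 = 35.9 kHz, folds to fs − 53.2 kHz = 18.6 kHz.

18.6 kHz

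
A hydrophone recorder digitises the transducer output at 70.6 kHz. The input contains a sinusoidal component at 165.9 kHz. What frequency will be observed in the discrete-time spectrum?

165.9 kHz mod fs = 24.7 kHz.
24.7 kHz ≤ fs/2 = 35.3 kHz, appears at 24.7 kHz.

24.7 kHz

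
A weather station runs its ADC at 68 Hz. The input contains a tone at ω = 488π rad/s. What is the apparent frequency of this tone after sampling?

28 Hz

ω = 488π rad/s → f = ω/(2π) = 244 Hz.
244 Hz mod fs = 40 Hz.
40 Hz > fs/2 = 34 Hz, folds to fs − 40 Hz = 28 Hz.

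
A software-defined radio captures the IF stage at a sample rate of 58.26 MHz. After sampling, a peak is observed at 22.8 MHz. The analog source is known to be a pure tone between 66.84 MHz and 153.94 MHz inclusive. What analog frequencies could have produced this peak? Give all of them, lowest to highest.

Frequencies that alias to 22.8 MHz are k·fs ± 22.8 MHz for integer k ≥ 0.
k=0: 22.8 MHz.
k=1: 35.46 MHz, 81.06 MHz.
k=2: 93.72 MHz, 139.32 MHz.
k=3: 151.98 MHz, 197.58 MHz.
k=4: 210.24 MHz, 255.84 MHz.
Within [66.84 MHz, 153.94 MHz]: 81.06 MHz, 93.72 MHz, 139.32 MHz, 151.98 MHz.

81.06 MHz, 93.72 MHz, 139.32 MHz, 151.98 MHz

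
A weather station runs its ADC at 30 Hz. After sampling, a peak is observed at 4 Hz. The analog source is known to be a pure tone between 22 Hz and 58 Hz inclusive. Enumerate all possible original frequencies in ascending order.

26 Hz, 34 Hz, 56 Hz

Frequencies that alias to 4 Hz are k·fs ± 4 Hz for integer k ≥ 0.
k=0: 4 Hz.
k=1: 26 Hz, 34 Hz.
k=2: 56 Hz, 64 Hz.
k=3: 86 Hz, 94 Hz.
Within [22 Hz, 58 Hz]: 26 Hz, 34 Hz, 56 Hz.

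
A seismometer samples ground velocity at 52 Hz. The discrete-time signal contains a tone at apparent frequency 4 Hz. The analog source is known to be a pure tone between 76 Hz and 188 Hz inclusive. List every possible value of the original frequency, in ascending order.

100 Hz, 108 Hz, 152 Hz, 160 Hz

Frequencies that alias to 4 Hz are k·fs ± 4 Hz for integer k ≥ 0.
k=0: 4 Hz.
k=1: 48 Hz, 56 Hz.
k=2: 100 Hz, 108 Hz.
k=3: 152 Hz, 160 Hz.
k=4: 204 Hz, 212 Hz.
Within [76 Hz, 188 Hz]: 100 Hz, 108 Hz, 152 Hz, 160 Hz.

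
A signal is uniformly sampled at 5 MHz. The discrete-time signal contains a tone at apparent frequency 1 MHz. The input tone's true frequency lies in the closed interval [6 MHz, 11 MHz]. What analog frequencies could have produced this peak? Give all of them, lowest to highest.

Frequencies that alias to 1 MHz are k·fs ± 1 MHz for integer k ≥ 0.
k=0: 1 MHz.
k=1: 4 MHz, 6 MHz.
k=2: 9 MHz, 11 MHz.
k=3: 14 MHz, 16 MHz.
Within [6 MHz, 11 MHz]: 6 MHz, 9 MHz, 11 MHz.

6 MHz, 9 MHz, 11 MHz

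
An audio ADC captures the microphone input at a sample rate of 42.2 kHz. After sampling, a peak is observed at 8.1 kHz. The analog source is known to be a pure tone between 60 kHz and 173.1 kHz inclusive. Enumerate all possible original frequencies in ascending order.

Frequencies that alias to 8.1 kHz are k·fs ± 8.1 kHz for integer k ≥ 0.
k=0: 8.1 kHz.
k=1: 34.1 kHz, 50.3 kHz.
k=2: 76.3 kHz, 92.5 kHz.
k=3: 118.5 kHz, 134.7 kHz.
k=4: 160.7 kHz, 176.9 kHz.
k=5: 202.9 kHz, 219.1 kHz.
Within [60 kHz, 173.1 kHz]: 76.3 kHz, 92.5 kHz, 118.5 kHz, 134.7 kHz, 160.7 kHz.

76.3 kHz, 92.5 kHz, 118.5 kHz, 134.7 kHz, 160.7 kHz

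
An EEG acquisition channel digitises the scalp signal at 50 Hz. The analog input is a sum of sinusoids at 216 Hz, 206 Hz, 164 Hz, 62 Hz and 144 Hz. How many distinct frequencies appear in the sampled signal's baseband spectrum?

4

fs/2 = 25 Hz.
216 Hz mod fs = 16 Hz.
16 Hz ≤ fs/2 = 25 Hz, appears at 16 Hz.
206 Hz mod fs = 6 Hz.
6 Hz ≤ fs/2 = 25 Hz, appears at 6 Hz.
164 Hz mod fs = 14 Hz.
14 Hz ≤ fs/2 = 25 Hz, appears at 14 Hz.
62 Hz mod fs = 12 Hz.
12 Hz ≤ fs/2 = 25 Hz, appears at 12 Hz.
144 Hz mod fs = 44 Hz.
44 Hz > fs/2 = 25 Hz, folds to fs − 44 Hz = 6 Hz.
Distinct values: {6 Hz, 12 Hz, 14 Hz, 16 Hz} → 4.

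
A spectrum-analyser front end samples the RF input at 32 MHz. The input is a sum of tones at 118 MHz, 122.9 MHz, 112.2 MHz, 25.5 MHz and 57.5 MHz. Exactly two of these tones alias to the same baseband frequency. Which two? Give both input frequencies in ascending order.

fs/2 = 16 MHz.
118 MHz mod fs = 22 MHz.
22 MHz > fs/2 = 16 MHz, folds to fs − 22 MHz = 10 MHz.
122.9 MHz mod fs = 26.9 MHz.
26.9 MHz > fs/2 = 16 MHz, folds to fs − 26.9 MHz = 5.1 MHz.
112.2 MHz mod fs = 16.2 MHz.
16.2 MHz > fs/2 = 16 MHz, folds to fs − 16.2 MHz = 15.8 MHz.
25.5 MHz > fs/2 = 16 MHz, folds to fs − 25.5 MHz = 6.5 MHz.
57.5 MHz mod fs = 25.5 MHz.
25.5 MHz > fs/2 = 16 MHz, folds to fs − 25.5 MHz = 6.5 MHz.
25.5 MHz and 57.5 MHz both map to 6.5 MHz.

25.5 MHz, 57.5 MHz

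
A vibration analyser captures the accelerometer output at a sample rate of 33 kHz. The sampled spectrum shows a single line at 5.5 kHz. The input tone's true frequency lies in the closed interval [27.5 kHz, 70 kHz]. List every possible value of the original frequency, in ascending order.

Frequencies that alias to 5.5 kHz are k·fs ± 5.5 kHz for integer k ≥ 0.
k=0: 5.5 kHz.
k=1: 27.5 kHz, 38.5 kHz.
k=2: 60.5 kHz, 71.5 kHz.
k=3: 93.5 kHz, 104.5 kHz.
Within [27.5 kHz, 70 kHz]: 27.5 kHz, 38.5 kHz, 60.5 kHz.

27.5 kHz, 38.5 kHz, 60.5 kHz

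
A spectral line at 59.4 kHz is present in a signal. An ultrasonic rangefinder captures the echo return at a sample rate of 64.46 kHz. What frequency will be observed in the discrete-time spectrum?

59.4 kHz > fs/2 = 32.23 kHz, folds to fs − 59.4 kHz = 5.06 kHz.

5.06 kHz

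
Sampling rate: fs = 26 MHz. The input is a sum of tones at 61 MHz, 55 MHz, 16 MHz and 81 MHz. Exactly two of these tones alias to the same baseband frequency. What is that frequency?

3 MHz

fs/2 = 13 MHz.
61 MHz mod fs = 9 MHz.
9 MHz ≤ fs/2 = 13 MHz, appears at 9 MHz.
55 MHz mod fs = 3 MHz.
3 MHz ≤ fs/2 = 13 MHz, appears at 3 MHz.
16 MHz > fs/2 = 13 MHz, folds to fs − 16 MHz = 10 MHz.
81 MHz mod fs = 3 MHz.
3 MHz ≤ fs/2 = 13 MHz, appears at 3 MHz.
55 MHz and 81 MHz both map to 3 MHz.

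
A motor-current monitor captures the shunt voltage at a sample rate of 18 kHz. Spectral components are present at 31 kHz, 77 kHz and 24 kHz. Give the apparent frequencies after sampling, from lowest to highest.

fs/2 = 9 kHz.
31 kHz mod fs = 13 kHz.
13 kHz > fs/2 = 9 kHz, folds to fs − 13 kHz = 5 kHz.
77 kHz mod fs = 5 kHz.
5 kHz ≤ fs/2 = 9 kHz, appears at 5 kHz.
24 kHz mod fs = 6 kHz.
6 kHz ≤ fs/2 = 9 kHz, appears at 6 kHz.
Distinct values: {5 kHz, 6 kHz}.

5 kHz, 6 kHz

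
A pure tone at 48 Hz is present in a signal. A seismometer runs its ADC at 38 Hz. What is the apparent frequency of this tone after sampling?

48 Hz mod fs = 10 Hz.
10 Hz ≤ fs/2 = 19 Hz, appears at 10 Hz.

10 Hz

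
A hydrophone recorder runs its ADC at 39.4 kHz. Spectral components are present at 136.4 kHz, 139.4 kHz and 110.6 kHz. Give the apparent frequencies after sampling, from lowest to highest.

fs/2 = 19.7 kHz.
136.4 kHz mod fs = 18.2 kHz.
18.2 kHz ≤ fs/2 = 19.7 kHz, appears at 18.2 kHz.
139.4 kHz mod fs = 21.2 kHz.
21.2 kHz > fs/2 = 19.7 kHz, folds to fs − 21.2 kHz = 18.2 kHz.
110.6 kHz mod fs = 31.8 kHz.
31.8 kHz > fs/2 = 19.7 kHz, folds to fs − 31.8 kHz = 7.6 kHz.
Distinct values: {7.6 kHz, 18.2 kHz}.

7.6 kHz, 18.2 kHz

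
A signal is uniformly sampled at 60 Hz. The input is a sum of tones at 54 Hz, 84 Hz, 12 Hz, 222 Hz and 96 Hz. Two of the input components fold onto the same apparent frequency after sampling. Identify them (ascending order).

fs/2 = 30 Hz.
54 Hz > fs/2 = 30 Hz, folds to fs − 54 Hz = 6 Hz.
84 Hz mod fs = 24 Hz.
24 Hz ≤ fs/2 = 30 Hz, appears at 24 Hz.
12 Hz ≤ fs/2 = 30 Hz, passes unchanged.
222 Hz mod fs = 42 Hz.
42 Hz > fs/2 = 30 Hz, folds to fs − 42 Hz = 18 Hz.
96 Hz mod fs = 36 Hz.
36 Hz > fs/2 = 30 Hz, folds to fs − 36 Hz = 24 Hz.
84 Hz and 96 Hz both map to 24 Hz.

84 Hz, 96 Hz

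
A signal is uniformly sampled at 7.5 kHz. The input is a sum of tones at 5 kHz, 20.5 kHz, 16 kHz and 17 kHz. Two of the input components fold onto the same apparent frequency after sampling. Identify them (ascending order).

fs/2 = 3.75 kHz.
5 kHz > fs/2 = 3.75 kHz, folds to fs − 5 kHz = 2.5 kHz.
20.5 kHz mod fs = 5.5 kHz.
5.5 kHz > fs/2 = 3.75 kHz, folds to fs − 5.5 kHz = 2 kHz.
16 kHz mod fs = 1 kHz.
1 kHz ≤ fs/2 = 3.75 kHz, appears at 1 kHz.
17 kHz mod fs = 2 kHz.
2 kHz ≤ fs/2 = 3.75 kHz, appears at 2 kHz.
17 kHz and 20.5 kHz both map to 2 kHz.

17 kHz, 20.5 kHz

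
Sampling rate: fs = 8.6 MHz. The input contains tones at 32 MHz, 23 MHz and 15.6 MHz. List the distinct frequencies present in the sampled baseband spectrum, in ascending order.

fs/2 = 4.3 MHz.
32 MHz mod fs = 6.2 MHz.
6.2 MHz > fs/2 = 4.3 MHz, folds to fs − 6.2 MHz = 2.4 MHz.
23 MHz mod fs = 5.8 MHz.
5.8 MHz > fs/2 = 4.3 MHz, folds to fs − 5.8 MHz = 2.8 MHz.
15.6 MHz mod fs = 7 MHz.
7 MHz > fs/2 = 4.3 MHz, folds to fs − 7 MHz = 1.6 MHz.
Distinct values: {1.6 MHz, 2.4 MHz, 2.8 MHz}.

1.6 MHz, 2.4 MHz, 2.8 MHz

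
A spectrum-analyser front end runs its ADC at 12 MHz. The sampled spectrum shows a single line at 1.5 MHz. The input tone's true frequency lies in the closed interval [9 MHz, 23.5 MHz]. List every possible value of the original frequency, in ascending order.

Frequencies that alias to 1.5 MHz are k·fs ± 1.5 MHz for integer k ≥ 0.
k=0: 1.5 MHz.
k=1: 10.5 MHz, 13.5 MHz.
k=2: 22.5 MHz, 25.5 MHz.
k=3: 34.5 MHz, 37.5 MHz.
Within [9 MHz, 23.5 MHz]: 10.5 MHz, 13.5 MHz, 22.5 MHz.

10.5 MHz, 13.5 MHz, 22.5 MHz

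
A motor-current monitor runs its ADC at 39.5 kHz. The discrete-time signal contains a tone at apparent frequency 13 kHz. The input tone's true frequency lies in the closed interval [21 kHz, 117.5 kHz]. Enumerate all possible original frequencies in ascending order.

26.5 kHz, 52.5 kHz, 66 kHz, 92 kHz, 105.5 kHz

Frequencies that alias to 13 kHz are k·fs ± 13 kHz for integer k ≥ 0.
k=0: 13 kHz.
k=1: 26.5 kHz, 52.5 kHz.
k=2: 66 kHz, 92 kHz.
k=3: 105.5 kHz, 131.5 kHz.
k=4: 145 kHz, 171 kHz.
Within [21 kHz, 117.5 kHz]: 26.5 kHz, 52.5 kHz, 66 kHz, 92 kHz, 105.5 kHz.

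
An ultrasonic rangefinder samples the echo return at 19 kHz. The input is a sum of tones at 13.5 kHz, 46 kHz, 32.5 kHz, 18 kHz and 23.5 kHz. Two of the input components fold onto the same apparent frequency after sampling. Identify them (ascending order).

13.5 kHz, 32.5 kHz

fs/2 = 9.5 kHz.
13.5 kHz > fs/2 = 9.5 kHz, folds to fs − 13.5 kHz = 5.5 kHz.
46 kHz mod fs = 8 kHz.
8 kHz ≤ fs/2 = 9.5 kHz, appears at 8 kHz.
32.5 kHz mod fs = 13.5 kHz.
13.5 kHz > fs/2 = 9.5 kHz, folds to fs − 13.5 kHz = 5.5 kHz.
18 kHz > fs/2 = 9.5 kHz, folds to fs − 18 kHz = 1 kHz.
23.5 kHz mod fs = 4.5 kHz.
4.5 kHz ≤ fs/2 = 9.5 kHz, appears at 4.5 kHz.
13.5 kHz and 32.5 kHz both map to 5.5 kHz.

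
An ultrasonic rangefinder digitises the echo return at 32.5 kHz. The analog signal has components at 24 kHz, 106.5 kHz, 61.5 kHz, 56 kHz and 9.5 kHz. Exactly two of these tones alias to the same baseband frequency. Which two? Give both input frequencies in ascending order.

fs/2 = 16.25 kHz.
24 kHz > fs/2 = 16.25 kHz, folds to fs − 24 kHz = 8.5 kHz.
106.5 kHz mod fs = 9 kHz.
9 kHz ≤ fs/2 = 16.25 kHz, appears at 9 kHz.
61.5 kHz mod fs = 29 kHz.
29 kHz > fs/2 = 16.25 kHz, folds to fs − 29 kHz = 3.5 kHz.
56 kHz mod fs = 23.5 kHz.
23.5 kHz > fs/2 = 16.25 kHz, folds to fs − 23.5 kHz = 9 kHz.
9.5 kHz ≤ fs/2 = 16.25 kHz, passes unchanged.
56 kHz and 106.5 kHz both map to 9 kHz.

56 kHz, 106.5 kHz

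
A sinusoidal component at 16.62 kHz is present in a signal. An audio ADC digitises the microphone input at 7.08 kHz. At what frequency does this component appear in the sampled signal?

16.62 kHz mod fs = 2.46 kHz.
2.46 kHz ≤ fs/2 = 3.54 kHz, appears at 2.46 kHz.

2.46 kHz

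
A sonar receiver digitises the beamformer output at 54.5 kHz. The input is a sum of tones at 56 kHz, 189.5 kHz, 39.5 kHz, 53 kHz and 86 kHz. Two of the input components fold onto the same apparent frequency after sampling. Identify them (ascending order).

53 kHz, 56 kHz

fs/2 = 27.25 kHz.
56 kHz mod fs = 1.5 kHz.
1.5 kHz ≤ fs/2 = 27.25 kHz, appears at 1.5 kHz.
189.5 kHz mod fs = 26 kHz.
26 kHz ≤ fs/2 = 27.25 kHz, appears at 26 kHz.
39.5 kHz > fs/2 = 27.25 kHz, folds to fs − 39.5 kHz = 15 kHz.
53 kHz > fs/2 = 27.25 kHz, folds to fs − 53 kHz = 1.5 kHz.
86 kHz mod fs = 31.5 kHz.
31.5 kHz > fs/2 = 27.25 kHz, folds to fs − 31.5 kHz = 23 kHz.
53 kHz and 56 kHz both map to 1.5 kHz.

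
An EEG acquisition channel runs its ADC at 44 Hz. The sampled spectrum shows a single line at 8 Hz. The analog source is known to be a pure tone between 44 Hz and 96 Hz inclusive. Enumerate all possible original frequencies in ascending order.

52 Hz, 80 Hz, 96 Hz

Frequencies that alias to 8 Hz are k·fs ± 8 Hz for integer k ≥ 0.
k=0: 8 Hz.
k=1: 36 Hz, 52 Hz.
k=2: 80 Hz, 96 Hz.
k=3: 124 Hz, 140 Hz.
Within [44 Hz, 96 Hz]: 52 Hz, 80 Hz, 96 Hz.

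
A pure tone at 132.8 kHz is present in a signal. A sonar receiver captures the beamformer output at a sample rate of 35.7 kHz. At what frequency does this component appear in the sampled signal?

10 kHz

132.8 kHz mod fs = 25.7 kHz.
25.7 kHz > fs/2 = 17.85 kHz, folds to fs − 25.7 kHz = 10 kHz.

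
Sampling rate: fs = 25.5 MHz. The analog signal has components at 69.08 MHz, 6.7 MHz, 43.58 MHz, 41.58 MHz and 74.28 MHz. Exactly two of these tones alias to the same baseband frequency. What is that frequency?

fs/2 = 12.75 MHz.
69.08 MHz mod fs = 18.08 MHz.
18.08 MHz > fs/2 = 12.75 MHz, folds to fs − 18.08 MHz = 7.42 MHz.
6.7 MHz ≤ fs/2 = 12.75 MHz, passes unchanged.
43.58 MHz mod fs = 18.08 MHz.
18.08 MHz > fs/2 = 12.75 MHz, folds to fs − 18.08 MHz = 7.42 MHz.
41.58 MHz mod fs = 16.08 MHz.
16.08 MHz > fs/2 = 12.75 MHz, folds to fs − 16.08 MHz = 9.42 MHz.
74.28 MHz mod fs = 23.28 MHz.
23.28 MHz > fs/2 = 12.75 MHz, folds to fs − 23.28 MHz = 2.22 MHz.
43.58 MHz and 69.08 MHz both map to 7.42 MHz.

7.42 MHz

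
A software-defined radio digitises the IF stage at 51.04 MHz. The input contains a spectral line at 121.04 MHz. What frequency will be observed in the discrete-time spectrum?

121.04 MHz mod fs = 18.96 MHz.
18.96 MHz ≤ fs/2 = 25.52 MHz, appears at 18.96 MHz.

18.96 MHz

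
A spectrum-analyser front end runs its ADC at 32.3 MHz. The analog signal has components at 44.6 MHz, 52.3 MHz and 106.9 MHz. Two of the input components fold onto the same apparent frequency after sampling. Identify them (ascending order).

44.6 MHz, 52.3 MHz

fs/2 = 16.15 MHz.
44.6 MHz mod fs = 12.3 MHz.
12.3 MHz ≤ fs/2 = 16.15 MHz, appears at 12.3 MHz.
52.3 MHz mod fs = 20 MHz.
20 MHz > fs/2 = 16.15 MHz, folds to fs − 20 MHz = 12.3 MHz.
106.9 MHz mod fs = 10 MHz.
10 MHz ≤ fs/2 = 16.15 MHz, appears at 10 MHz.
44.6 MHz and 52.3 MHz both map to 12.3 MHz.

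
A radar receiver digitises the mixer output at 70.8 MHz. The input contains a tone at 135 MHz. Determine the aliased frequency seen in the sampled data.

6.6 MHz

135 MHz mod fs = 64.2 MHz.
64.2 MHz > fs/2 = 35.4 MHz, folds to fs − 64.2 MHz = 6.6 MHz.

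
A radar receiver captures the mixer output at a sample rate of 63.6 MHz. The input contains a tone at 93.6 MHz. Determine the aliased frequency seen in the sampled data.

93.6 MHz mod fs = 30 MHz.
30 MHz ≤ fs/2 = 31.8 MHz, appears at 30 MHz.

30 MHz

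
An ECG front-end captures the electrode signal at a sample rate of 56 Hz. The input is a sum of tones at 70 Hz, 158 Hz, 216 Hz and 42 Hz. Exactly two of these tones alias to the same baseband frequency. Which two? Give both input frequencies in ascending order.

fs/2 = 28 Hz.
70 Hz mod fs = 14 Hz.
14 Hz ≤ fs/2 = 28 Hz, appears at 14 Hz.
158 Hz mod fs = 46 Hz.
46 Hz > fs/2 = 28 Hz, folds to fs − 46 Hz = 10 Hz.
216 Hz mod fs = 48 Hz.
48 Hz > fs/2 = 28 Hz, folds to fs − 48 Hz = 8 Hz.
42 Hz > fs/2 = 28 Hz, folds to fs − 42 Hz = 14 Hz.
42 Hz and 70 Hz both map to 14 Hz.

42 Hz, 70 Hz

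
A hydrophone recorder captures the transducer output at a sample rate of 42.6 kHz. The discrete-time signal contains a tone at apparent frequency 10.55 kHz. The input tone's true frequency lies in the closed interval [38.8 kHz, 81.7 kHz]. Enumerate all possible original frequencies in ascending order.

Frequencies that alias to 10.55 kHz are k·fs ± 10.55 kHz for integer k ≥ 0.
k=0: 10.55 kHz.
k=1: 32.05 kHz, 53.15 kHz.
k=2: 74.65 kHz, 95.75 kHz.
k=3: 117.25 kHz, 138.35 kHz.
Within [38.8 kHz, 81.7 kHz]: 53.15 kHz, 74.65 kHz.

53.15 kHz, 74.65 kHz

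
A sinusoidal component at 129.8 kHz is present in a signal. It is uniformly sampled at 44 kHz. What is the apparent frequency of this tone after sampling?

2.2 kHz

129.8 kHz mod fs = 41.8 kHz.
41.8 kHz > fs/2 = 22 kHz, folds to fs − 41.8 kHz = 2.2 kHz.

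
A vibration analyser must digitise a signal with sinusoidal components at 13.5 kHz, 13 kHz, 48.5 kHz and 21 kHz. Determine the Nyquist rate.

Highest-frequency component: 48.5 kHz.
Nyquist rate = 2 × 48.5 kHz = 97 kHz.

97 kHz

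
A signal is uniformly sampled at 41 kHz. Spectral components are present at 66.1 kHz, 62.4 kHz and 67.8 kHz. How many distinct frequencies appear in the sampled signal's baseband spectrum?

3

fs/2 = 20.5 kHz.
66.1 kHz mod fs = 25.1 kHz.
25.1 kHz > fs/2 = 20.5 kHz, folds to fs − 25.1 kHz = 15.9 kHz.
62.4 kHz mod fs = 21.4 kHz.
21.4 kHz > fs/2 = 20.5 kHz, folds to fs − 21.4 kHz = 19.6 kHz.
67.8 kHz mod fs = 26.8 kHz.
26.8 kHz > fs/2 = 20.5 kHz, folds to fs − 26.8 kHz = 14.2 kHz.
Distinct values: {14.2 kHz, 15.9 kHz, 19.6 kHz} → 3.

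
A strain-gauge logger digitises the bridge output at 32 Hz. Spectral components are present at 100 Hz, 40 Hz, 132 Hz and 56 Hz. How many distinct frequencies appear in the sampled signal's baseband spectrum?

2

fs/2 = 16 Hz.
100 Hz mod fs = 4 Hz.
4 Hz ≤ fs/2 = 16 Hz, appears at 4 Hz.
40 Hz mod fs = 8 Hz.
8 Hz ≤ fs/2 = 16 Hz, appears at 8 Hz.
132 Hz mod fs = 4 Hz.
4 Hz ≤ fs/2 = 16 Hz, appears at 4 Hz.
56 Hz mod fs = 24 Hz.
24 Hz > fs/2 = 16 Hz, folds to fs − 24 Hz = 8 Hz.
Distinct values: {4 Hz, 8 Hz} → 2.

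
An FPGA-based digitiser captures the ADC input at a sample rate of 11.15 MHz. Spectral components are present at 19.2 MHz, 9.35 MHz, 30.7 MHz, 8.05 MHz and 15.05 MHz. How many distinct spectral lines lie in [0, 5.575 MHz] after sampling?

4

fs/2 = 5.575 MHz.
19.2 MHz mod fs = 8.05 MHz.
8.05 MHz > fs/2 = 5.575 MHz, folds to fs − 8.05 MHz = 3.1 MHz.
9.35 MHz > fs/2 = 5.575 MHz, folds to fs − 9.35 MHz = 1.8 MHz.
30.7 MHz mod fs = 8.4 MHz.
8.4 MHz > fs/2 = 5.575 MHz, folds to fs − 8.4 MHz = 2.75 MHz.
8.05 MHz > fs/2 = 5.575 MHz, folds to fs − 8.05 MHz = 3.1 MHz.
15.05 MHz mod fs = 3.9 MHz.
3.9 MHz ≤ fs/2 = 5.575 MHz, appears at 3.9 MHz.
Distinct values: {1.8 MHz, 2.75 MHz, 3.1 MHz, 3.9 MHz} → 4.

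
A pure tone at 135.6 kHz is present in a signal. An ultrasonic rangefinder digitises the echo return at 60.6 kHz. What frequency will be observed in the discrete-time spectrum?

14.4 kHz

135.6 kHz mod fs = 14.4 kHz.
14.4 kHz ≤ fs/2 = 30.3 kHz, appears at 14.4 kHz.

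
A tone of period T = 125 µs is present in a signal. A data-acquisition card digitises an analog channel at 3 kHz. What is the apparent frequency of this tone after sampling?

T = 125 µs → f = 1/T = 8 kHz.
8 kHz mod fs = 2 kHz.
2 kHz > fs/2 = 1.5 kHz, folds to fs − 2 kHz = 1 kHz.

1 kHz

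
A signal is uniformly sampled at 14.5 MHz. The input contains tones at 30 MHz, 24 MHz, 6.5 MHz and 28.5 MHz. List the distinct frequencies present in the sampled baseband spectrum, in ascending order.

fs/2 = 7.25 MHz.
30 MHz mod fs = 1 MHz.
1 MHz ≤ fs/2 = 7.25 MHz, appears at 1 MHz.
24 MHz mod fs = 9.5 MHz.
9.5 MHz > fs/2 = 7.25 MHz, folds to fs − 9.5 MHz = 5 MHz.
6.5 MHz ≤ fs/2 = 7.25 MHz, passes unchanged.
28.5 MHz mod fs = 14 MHz.
14 MHz > fs/2 = 7.25 MHz, folds to fs − 14 MHz = 0.5 MHz.
Distinct values: {0.5 MHz, 1 MHz, 5 MHz, 6.5 MHz}.

0.5 MHz, 1 MHz, 5 MHz, 6.5 MHz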